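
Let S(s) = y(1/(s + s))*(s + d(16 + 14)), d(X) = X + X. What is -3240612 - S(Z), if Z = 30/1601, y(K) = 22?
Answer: -5190333792/1601 ≈ -3.2419e+6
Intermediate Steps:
d(X) = 2*X
Z = 30/1601 (Z = 30*(1/1601) = 30/1601 ≈ 0.018738)
S(s) = 1320 + 22*s (S(s) = 22*(s + 2*(16 + 14)) = 22*(s + 2*30) = 22*(s + 60) = 22*(60 + s) = 1320 + 22*s)
-3240612 - S(Z) = -3240612 - (1320 + 22*(30/1601)) = -3240612 - (1320 + 660/1601) = -3240612 - 1*2113980/1601 = -3240612 - 2113980/1601 = -5190333792/1601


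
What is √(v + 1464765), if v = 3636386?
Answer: √5101151 ≈ 2258.6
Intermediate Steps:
√(v + 1464765) = √(3636386 + 1464765) = √5101151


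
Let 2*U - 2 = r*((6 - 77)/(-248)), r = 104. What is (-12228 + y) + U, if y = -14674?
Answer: -1666939/62 ≈ -26886.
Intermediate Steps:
U = 985/62 (U = 1 + (104*((6 - 77)/(-248)))/2 = 1 + (104*(-71*(-1/248)))/2 = 1 + (104*(71/248))/2 = 1 + (1/2)*(923/31) = 1 + 923/62 = 985/62 ≈ 15.887)
(-12228 + y) + U = (-12228 - 14674) + 985/62 = -26902 + 985/62 = -1666939/62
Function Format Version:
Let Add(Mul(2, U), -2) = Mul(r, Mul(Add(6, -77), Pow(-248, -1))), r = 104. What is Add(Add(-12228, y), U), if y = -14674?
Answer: Rational(-1666939, 62) ≈ -26886.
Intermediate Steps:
U = Rational(985, 62) (U = Add(1, Mul(Rational(1, 2), Mul(104, Mul(Add(6, -77), Pow(-248, -1))))) = Add(1, Mul(Rational(1, 2), Mul(104, Mul(-71, Rational(-1, 248))))) = Add(1, Mul(Rational(1, 2), Mul(104, Rational(71, 248)))) = Add(1, Mul(Rational(1, 2), Rational(923, 31))) = Add(1, Rational(923, 62)) = Rational(985, 62) ≈ 15.887)
Add(Add(-12228, y), U) = Add(Add(-12228, -14674), Rational(985, 62)) = Add(-26902, Rational(985, 62)) = Rational(-1666939, 62)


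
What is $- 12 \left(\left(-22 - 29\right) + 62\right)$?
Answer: $-132$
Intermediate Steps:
$- 12 \left(\left(-22 - 29\right) + 62\right) = - 12 \left(-51 + 62\right) = \left(-12\right) 11 = -132$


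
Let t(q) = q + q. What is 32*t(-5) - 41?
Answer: -361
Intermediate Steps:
t(q) = 2*q
32*t(-5) - 41 = 32*(2*(-5)) - 41 = 32*(-10) - 41 = -320 - 41 = -361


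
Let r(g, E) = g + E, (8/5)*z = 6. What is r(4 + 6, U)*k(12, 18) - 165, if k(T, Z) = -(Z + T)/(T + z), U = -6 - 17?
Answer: -2945/21 ≈ -140.24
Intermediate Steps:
z = 15/4 (z = (5/8)*6 = 15/4 ≈ 3.7500)
U = -23
k(T, Z) = -(T + Z)/(15/4 + T) (k(T, Z) = -(Z + T)/(T + 15/4) = -(T + Z)/(15/4 + T))
r(g, E) = E + g
r(4 + 6, U)*k(12, 18) - 165 = (-23 + (4 + 6))*(4*(-1*12 - 1*18)/(15 + 4*12)) - 165 = (-23 + 10)*(4*(-12 - 18)/(15 + 48)) - 165 = -52*(-30)/63 - 165 = -13*(-40/21) - 165 = 520/21 - 165 = -2945/21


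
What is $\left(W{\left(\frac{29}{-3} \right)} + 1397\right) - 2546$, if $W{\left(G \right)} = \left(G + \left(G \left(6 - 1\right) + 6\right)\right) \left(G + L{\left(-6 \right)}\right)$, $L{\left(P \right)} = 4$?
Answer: $- \frac{2563}{3} \approx -854.33$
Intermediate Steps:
$W{\left(G \right)} = \left(4 + G\right) \left(6 + 6 G\right)$ ($W{\left(G \right)} = \left(G + \left(G \left(6 - 1\right) + 6\right)\right) \left(G + 4\right) = \left(G + \left(G 5 + 6\right)\right) \left(4 + G\right) = \left(G + \left(5 G + 6\right)\right) \left(4 + G\right) = \left(G + \left(6 + 5 G\right)\right) \left(4 + G\right) = \left(6 + 6 G\right) \left(4 + G\right) = \left(4 + G\right) \left(6 + 6 G\right)$)
$\left(W{\left(\frac{29}{-3} \right)} + 1397\right) - 2546 = \left(\left(24 + 6 \left(\frac{29}{-3}\right)^{2} + 30 \frac{29}{-3}\right) + 1397\right) - 2546 = \left(\left(24 + 6 \left(29 \left(- \frac{1}{3}\right)\right)^{2} + 30 \cdot 29 \left(- \frac{1}{3}\right)\right) + 1397\right) - 2546 = \left(\left(24 + 6 \left(- \frac{29}{3}\right)^{2} + 30 \left(- \frac{29}{3}\right)\right) + 1397\right) - 2546 = \left(\left(24 + 6 \cdot \frac{841}{9} - 290\right) + 1397\right) - 2546 = \left(\left(24 + \frac{1682}{3} - 290\right) + 1397\right) - 2546 = \left(\frac{884}{3} + 1397\right) - 2546 = \frac{5075}{3} - 2546 = - \frac{2563}{3}$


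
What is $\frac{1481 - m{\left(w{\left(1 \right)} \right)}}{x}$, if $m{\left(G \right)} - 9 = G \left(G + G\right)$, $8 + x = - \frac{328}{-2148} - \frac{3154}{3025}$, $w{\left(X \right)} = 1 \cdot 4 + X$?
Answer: $- \frac{1154966175}{7220524} \approx -159.96$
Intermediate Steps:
$w{\left(X \right)} = 4 + X$
$x = - \frac{14441048}{1624425}$ ($x = -8 - \left(- \frac{82}{537} + \frac{3154}{3025}\right) = -8 - \frac{1445648}{1624425} = - \frac{14441048}{1624425} \approx -8.8899$)
$m{\left(G \right)} = 9 + 2 G^{2}$ ($m{\left(G \right)} = 9 + G \left(G + G\right) = 9 + G 2 G = 9 + 2 G^{2}$)
$\frac{1481 - m{\left(w{\left(1 \right)} \right)}}{x} = \frac{1481 - \left(9 + 2 \left(4 + 1\right)^{2}\right)}{- \frac{14441048}{1624425}} = \left(1481 - \left(9 + 2 \cdot 5^{2}\right)\right) \left(- \frac{1624425}{14441048}\right) = \left(1481 - \left(9 + 2 \cdot 25\right)\right) \left(- \frac{1624425}{14441048}\right) = \left(1481 - \left(9 + 50\right)\right) \left(- \frac{1624425}{14441048}\right) = \left(1481 - 59\right) \left(- \frac{1624425}{14441048}\right) = 1422 \left(- \frac{1624425}{14441048}\right) = - \frac{1154966175}{7220524}$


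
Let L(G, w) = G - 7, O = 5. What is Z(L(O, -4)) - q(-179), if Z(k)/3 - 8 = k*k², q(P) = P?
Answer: 179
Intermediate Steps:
L(G, w) = -7 + G
Z(k) = 24 + 3*k³ (Z(k) = 24 + 3*(k*k²) = 24 + 3*k³)
Z(L(O, -4)) - q(-179) = (24 + 3*(-7 + 5)³) - 1*(-179) = (24 + 3*(-2)³) + 179 = (24 + 3*(-8)) + 179 = (24 - 24) + 179 = 0 + 179 = 179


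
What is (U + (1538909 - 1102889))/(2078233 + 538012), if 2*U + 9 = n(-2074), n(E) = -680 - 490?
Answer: 870861/5232490 ≈ 0.16643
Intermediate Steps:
n(E) = -1170
U = -1179/2 (U = -9/2 + (½)*(-1170) = -9/2 - 585 = -1179/2 ≈ -589.50)
(U + (1538909 - 1102889))/(2078233 + 538012) = (-1179/2 + (1538909 - 1102889))/(2078233 + 538012) = (-1179/2 + 436020)/2616245 = (870861/2)*(1/2616245) = 870861/5232490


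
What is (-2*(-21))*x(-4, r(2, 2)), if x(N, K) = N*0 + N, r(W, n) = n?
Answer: -168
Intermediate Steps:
x(N, K) = N (x(N, K) = 0 + N = N)
(-2*(-21))*x(-4, r(2, 2)) = -2*(-21)*(-4) = 42*(-4) = -168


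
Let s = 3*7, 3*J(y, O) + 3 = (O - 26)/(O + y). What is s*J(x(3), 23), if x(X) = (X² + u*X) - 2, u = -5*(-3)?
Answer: -532/25 ≈ -21.280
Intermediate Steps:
u = 15
x(X) = -2 + X² + 15*X (x(X) = (X² + 15*X) - 2 = -2 + X² + 15*X)
J(y, O) = -1 + (-26 + O)/(3*(O + y)) (J(y, O) = -1 + ((O - 26)/(O + y))/3 = -1 + ((-26 + O)/(O + y))/3 = -1 + (-26 + O)/(3*(O + y)))
s = 21
s*J(x(3), 23) = 21*((-26/3 - (-2 + 3² + 15*3) - ⅔*23)/(23 + (-2 + 3² + 15*3))) = 21*((-26/3 - (-2 + 9 + 45) - 46/3)/(23 + (-2 + 9 + 45))) = 21*((-26/3 - 1*52 - 46/3)/(23 + 52)) = 21*((-26/3 - 52 - 46/3)/75) = 21*((1/75)*(-76)) = 21*(-76/75) = -532/25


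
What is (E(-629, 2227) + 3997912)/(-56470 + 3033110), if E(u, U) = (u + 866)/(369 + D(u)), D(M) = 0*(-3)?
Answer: 98348651/73225344 ≈ 1.3431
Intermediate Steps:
D(M) = 0
E(u, U) = 866/369 + u/369 (E(u, U) = (u + 866)/(369 + 0) = (866 + u)/369 = (866 + u)*(1/369) = 866/369 + u/369)
(E(-629, 2227) + 3997912)/(-56470 + 3033110) = ((866/369 + (1/369)*(-629)) + 3997912)/(-56470 + 3033110) = ((866/369 - 629/369) + 3997912)/2976640 = (79/123 + 3997912)*(1/2976640) = (491743255/123)*(1/2976640) = 98348651/73225344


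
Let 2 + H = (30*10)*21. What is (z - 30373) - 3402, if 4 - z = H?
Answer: -40069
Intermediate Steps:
H = 6298 (H = -2 + (30*10)*21 = -2 + 300*21 = -2 + 6300 = 6298)
z = -6294 (z = 4 - 1*6298 = 4 - 6298 = -6294)
(z - 30373) - 3402 = (-6294 - 30373) - 3402 = -36667 - 3402 = -40069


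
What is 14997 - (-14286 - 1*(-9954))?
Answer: 19329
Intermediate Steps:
14997 - (-14286 - 1*(-9954)) = 14997 - (-14286 + 9954) = 14997 - 1*(-4332) = 14997 + 4332 = 19329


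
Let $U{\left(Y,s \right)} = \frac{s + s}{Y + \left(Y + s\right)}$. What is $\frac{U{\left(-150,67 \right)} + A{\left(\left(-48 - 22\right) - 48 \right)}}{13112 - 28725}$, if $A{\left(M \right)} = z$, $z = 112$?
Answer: $- \frac{25962}{3637829} \approx -0.0071367$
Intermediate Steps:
$U{\left(Y,s \right)} = \frac{2 s}{s + 2 Y}$
$A{\left(M \right)} = 112$
$\frac{U{\left(-150,67 \right)} + A{\left(\left(-48 - 22\right) - 48 \right)}}{13112 - 28725} = \frac{2 \cdot 67 \frac{1}{67 + 2 \left(-150\right)} + 112}{13112 - 28725} = \frac{2 \cdot 67 \frac{1}{67 - 300} + 112}{-15613} = \left(2 \cdot 67 \frac{1}{-233} + 112\right) \left(- \frac{1}{15613}\right) = \left(2 \cdot 67 \left(- \frac{1}{233}\right) + 112\right) \left(- \frac{1}{15613}\right) = \left(- \frac{134}{233} + 112\right) \left(- \frac{1}{15613}\right) = \frac{25962}{233} \left(- \frac{1}{15613}\right) = - \frac{25962}{3637829}$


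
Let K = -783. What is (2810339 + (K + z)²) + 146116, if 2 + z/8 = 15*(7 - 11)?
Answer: 4592296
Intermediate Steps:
z = -496 (z = -16 + 8*(15*(7 - 11)) = -16 + 8*(15*(-4)) = -16 + 8*(-60) = -16 - 480 = -496)
(2810339 + (K + z)²) + 146116 = (2810339 + (-783 - 496)²) + 146116 = (2810339 + (-1279)²) + 146116 = (2810339 + 1635841) + 146116 = 4446180 + 146116 = 4592296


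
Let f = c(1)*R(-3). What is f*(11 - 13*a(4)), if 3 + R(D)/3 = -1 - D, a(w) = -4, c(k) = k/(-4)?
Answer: 189/4 ≈ 47.250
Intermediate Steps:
c(k) = -k/4 (c(k) = k*(-1/4) = -k/4)
R(D) = -12 - 3*D (R(D) = -9 + 3*(-1 - D) = -9 + (-3 - 3*D) = -12 - 3*D)
f = 3/4 (f = (-1/4*1)*(-12 - 3*(-3)) = -(-12 + 9)/4 = -1/4*(-3) = 3/4 ≈ 0.75000)
f*(11 - 13*a(4)) = 3*(11 - 13*(-4))/4 = 3*(11 + 52)/4 = (3/4)*63 = 189/4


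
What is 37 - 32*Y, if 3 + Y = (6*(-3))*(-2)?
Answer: -1019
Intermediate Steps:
Y = 33 (Y = -3 + (6*(-3))*(-2) = -3 - 18*(-2) = -3 + 36 = 33)
37 - 32*Y = 37 - 32*33 = 37 - 1056 = -1019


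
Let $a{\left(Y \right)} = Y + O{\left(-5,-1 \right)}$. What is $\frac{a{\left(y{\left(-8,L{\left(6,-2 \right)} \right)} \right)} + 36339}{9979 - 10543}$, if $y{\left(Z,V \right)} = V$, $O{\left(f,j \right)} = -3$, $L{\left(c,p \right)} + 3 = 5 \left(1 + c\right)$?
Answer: $- \frac{9092}{141} \approx -64.482$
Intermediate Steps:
$L{\left(c,p \right)} = 2 + 5 c$ ($L{\left(c,p \right)} = -3 + 5 \left(1 + c\right) = -3 + \left(5 + 5 c\right) = 2 + 5 c$)
$a{\left(Y \right)} = -3 + Y$ ($a{\left(Y \right)} = Y - 3 = -3 + Y$)
$\frac{a{\left(y{\left(-8,L{\left(6,-2 \right)} \right)} \right)} + 36339}{9979 - 10543} = \frac{\left(-3 + \left(2 + 5 \cdot 6\right)\right) + 36339}{9979 - 10543} = \frac{\left(-3 + \left(2 + 30\right)\right) + 36339}{-564} = \left(\left(-3 + 32\right) + 36339\right) \left(- \frac{1}{564}\right) = \left(29 + 36339\right) \left(- \frac{1}{564}\right) = 36368 \left(- \frac{1}{564}\right) = - \frac{9092}{141}$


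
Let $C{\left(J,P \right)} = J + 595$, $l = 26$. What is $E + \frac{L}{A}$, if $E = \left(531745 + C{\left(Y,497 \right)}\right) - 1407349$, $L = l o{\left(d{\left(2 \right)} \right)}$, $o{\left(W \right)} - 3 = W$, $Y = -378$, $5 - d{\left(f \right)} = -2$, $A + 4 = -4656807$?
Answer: $- \frac{4076511811117}{4656811} \approx -8.7539 \cdot 10^{5}$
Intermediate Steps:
$A = -4656811$ ($A = -4 - 4656807 = -4656811$)
$d{\left(f \right)} = 7$ ($d{\left(f \right)} = 5 - -2 = 5 + 2 = 7$)
$o{\left(W \right)} = 3 + W$
$C{\left(J,P \right)} = 595 + J$
$L = 260$ ($L = 26 \left(3 + 7\right) = 26 \cdot 10 = 260$)
$E = -875387$ ($E = \left(531745 + \left(595 - 378\right)\right) - 1407349 = \left(531745 + 217\right) - 1407349 = 531962 - 1407349 = -875387$)
$E + \frac{L}{A} = -875387 + \frac{260}{-4656811} = -875387 + 260 \left(- \frac{1}{4656811}\right) = -875387 - \frac{260}{4656811} = - \frac{4076511811117}{4656811}$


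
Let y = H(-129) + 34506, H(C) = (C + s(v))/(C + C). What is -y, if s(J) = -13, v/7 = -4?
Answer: -4451345/129 ≈ -34507.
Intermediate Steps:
v = -28 (v = 7*(-4) = -28)
H(C) = (-13 + C)/(2*C) (H(C) = (C - 13)/(C + C) = (-13 + C)/((2*C)) = (-13 + C)*(1/(2*C)) = (-13 + C)/(2*C))
y = 4451345/129 (y = (½)*(-13 - 129)/(-129) + 34506 = (½)*(-1/129)*(-142) + 34506 = 71/129 + 34506 = 4451345/129 ≈ 34507.)
-y = -1*4451345/129 = -4451345/129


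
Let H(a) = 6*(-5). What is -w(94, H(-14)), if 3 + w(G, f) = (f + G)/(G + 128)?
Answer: 301/111 ≈ 2.7117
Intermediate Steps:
H(a) = -30
w(G, f) = -3 + (G + f)/(128 + G) (w(G, f) = -3 + (f + G)/(G + 128) = -3 + (G + f)/(128 + G))
-w(94, H(-14)) = -(-384 - 30 - 2*94)/(128 + 94) = -(-384 - 30 - 188)/222 = -(-602)/222 = -1*(-301/111) = 301/111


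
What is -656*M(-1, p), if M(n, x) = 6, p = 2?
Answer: -3936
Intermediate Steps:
-656*M(-1, p) = -656*6 = -3936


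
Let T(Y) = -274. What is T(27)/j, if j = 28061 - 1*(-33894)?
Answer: -274/61955 ≈ -0.0044226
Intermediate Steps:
j = 61955 (j = 28061 + 33894 = 61955)
T(27)/j = -274/61955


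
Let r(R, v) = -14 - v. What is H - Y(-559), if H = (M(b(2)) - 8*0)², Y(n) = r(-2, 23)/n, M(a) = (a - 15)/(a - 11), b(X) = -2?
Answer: 11946/7267 ≈ 1.6439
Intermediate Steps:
M(a) = (-15 + a)/(-11 + a)
Y(n) = -37/n (Y(n) = (-14 - 1*23)/n = (-14 - 23)/n = -37/n)
H = 289/169 (H = ((-15 - 2)/(-11 - 2) - 8*0)² = (-17/(-13) + 0)² = (-1/13*(-17) + 0)² = (17/13 + 0)² = (17/13)² = 289/169 ≈ 1.7101)
H - Y(-559) = 289/169 - (-37)/(-559) = 289/169 - (-37)*(-1)/559 = 289/169 - 1*37/559 = 289/169 - 37/559 = 11946/7267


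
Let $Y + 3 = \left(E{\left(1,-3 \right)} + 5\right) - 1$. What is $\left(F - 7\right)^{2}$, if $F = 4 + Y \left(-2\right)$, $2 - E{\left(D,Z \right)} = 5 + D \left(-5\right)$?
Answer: $81$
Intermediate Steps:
$E{\left(D,Z \right)} = -3 + 5 D$ ($E{\left(D,Z \right)} = 2 - \left(5 + D \left(-5\right)\right) = 2 - \left(5 - 5 D\right) = 2 + \left(-5 + 5 D\right) = -3 + 5 D$)
$Y = 3$ ($Y = -3 + \left(\left(\left(-3 + 5 \cdot 1\right) + 5\right) - 1\right) = -3 + \left(\left(\left(-3 + 5\right) + 5\right) - 1\right) = -3 + \left(\left(2 + 5\right) - 1\right) = -3 + \left(7 - 1\right) = -3 + 6 = 3$)
$F = -2$ ($F = 4 + 3 \left(-2\right) = 4 - 6 = -2$)
$\left(F - 7\right)^{2} = \left(-2 - 7\right)^{2} = \left(-9\right)^{2} = 81$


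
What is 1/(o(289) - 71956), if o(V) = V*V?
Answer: 1/11565 ≈ 8.6468e-5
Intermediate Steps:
o(V) = V²
1/(o(289) - 71956) = 1/(289² - 71956) = 1/(83521 - 71956) = 1/11565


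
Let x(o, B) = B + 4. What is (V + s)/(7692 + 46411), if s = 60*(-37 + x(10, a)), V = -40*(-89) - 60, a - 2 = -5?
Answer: 1340/54103 ≈ 0.024768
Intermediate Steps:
a = -3 (a = 2 - 5 = -3)
V = 3500 (V = 3560 - 60 = 3500)
x(o, B) = 4 + B
s = -2160 (s = 60*(-37 + (4 - 3)) = 60*(-37 + 1) = 60*(-36) = -2160)
(V + s)/(7692 + 46411) = (3500 - 2160)/(7692 + 46411) = 1340/54103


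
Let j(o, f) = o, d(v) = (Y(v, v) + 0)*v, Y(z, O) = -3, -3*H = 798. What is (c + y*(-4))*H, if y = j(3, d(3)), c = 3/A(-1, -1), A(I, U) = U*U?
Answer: 2394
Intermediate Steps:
H = -266 (H = -⅓*798 = -266)
A(I, U) = U²
d(v) = -3*v (d(v) = (-3 + 0)*v = -3*v)
c = 3 (c = 3/((-1)²) = 3/1 = 3*1 = 3)
y = 3
(c + y*(-4))*H = (3 + 3*(-4))*(-266) = (3 - 12)*(-266) = -9*(-266) = 2394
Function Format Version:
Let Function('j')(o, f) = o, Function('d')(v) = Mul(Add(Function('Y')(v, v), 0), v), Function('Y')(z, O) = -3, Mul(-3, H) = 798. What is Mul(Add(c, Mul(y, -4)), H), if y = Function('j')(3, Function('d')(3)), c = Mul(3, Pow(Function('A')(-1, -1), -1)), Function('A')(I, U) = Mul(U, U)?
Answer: 2394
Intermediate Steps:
H = -266 (H = Mul(Rational(-1, 3), 798) = -266)
Function('A')(I, U) = Pow(U, 2)
Function('d')(v) = Mul(-3, v) (Function('d')(v) = Mul(Add(-3, 0), v) = Mul(-3, v))
c = 3 (c = Mul(3, Pow(Pow(-1, 2), -1)) = Mul(3, Pow(1, -1)) = Mul(3, 1) = 3)
y = 3
Mul(Add(c, Mul(y, -4)), H) = Mul(Add(3, Mul(3, -4)), -266) = Mul(Add(3, -12), -266) = Mul(-9, -266) = 2394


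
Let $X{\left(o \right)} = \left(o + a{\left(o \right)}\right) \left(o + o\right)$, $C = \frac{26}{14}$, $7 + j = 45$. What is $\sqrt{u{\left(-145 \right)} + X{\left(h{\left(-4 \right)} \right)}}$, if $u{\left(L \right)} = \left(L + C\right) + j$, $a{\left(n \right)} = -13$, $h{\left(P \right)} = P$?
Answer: $\frac{6 \sqrt{42}}{7} \approx 5.5549$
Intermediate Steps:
$j = 38$ ($j = -7 + 45 = 38$)
$C = \frac{13}{7}$ ($C = 26 \cdot \frac{1}{14} = \frac{13}{7} \approx 1.8571$)
$u{\left(L \right)} = \frac{279}{7} + L$ ($u{\left(L \right)} = \left(L + \frac{13}{7}\right) + 38 = \left(\frac{13}{7} + L\right) + 38 = \frac{279}{7} + L$)
$X{\left(o \right)} = 2 o \left(-13 + o\right)$ ($X{\left(o \right)} = \left(o - 13\right) \left(o + o\right) = \left(-13 + o\right) 2 o = 2 o \left(-13 + o\right)$)
$\sqrt{u{\left(-145 \right)} + X{\left(h{\left(-4 \right)} \right)}} = \sqrt{\left(\frac{279}{7} - 145\right) + 2 \left(-4\right) \left(-13 - 4\right)} = \sqrt{- \frac{736}{7} + 2 \left(-4\right) \left(-17\right)} = \sqrt{- \frac{736}{7} + 136} = \sqrt{\frac{216}{7}} = \frac{6 \sqrt{42}}{7}$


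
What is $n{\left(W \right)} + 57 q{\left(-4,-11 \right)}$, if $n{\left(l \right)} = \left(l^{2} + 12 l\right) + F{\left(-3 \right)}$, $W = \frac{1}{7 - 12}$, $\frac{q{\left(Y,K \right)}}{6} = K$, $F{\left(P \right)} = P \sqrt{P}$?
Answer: $- \frac{94109}{25} - 3 i \sqrt{3} \approx -3764.4 - 5.1962 i$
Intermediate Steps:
$F{\left(P \right)} = P^{\frac{3}{2}}$
$q{\left(Y,K \right)} = 6 K$
$W = - \frac{1}{5}$ ($W = \frac{1}{-5} = - \frac{1}{5} \approx -0.2$)
$n{\left(l \right)} = l^{2} + 12 l - 3 i \sqrt{3}$ ($n{\left(l \right)} = \left(l^{2} + 12 l\right) + \left(-3\right)^{\frac{3}{2}} = \left(l^{2} + 12 l\right) - 3 i \sqrt{3} = l^{2} + 12 l - 3 i \sqrt{3}$)
$n{\left(W \right)} + 57 q{\left(-4,-11 \right)} = \left(\left(- \frac{1}{5}\right)^{2} + 12 \left(- \frac{1}{5}\right) - 3 i \sqrt{3}\right) + 57 \cdot 6 \left(-11\right) = \left(\frac{1}{25} - \frac{12}{5} - 3 i \sqrt{3}\right) + 57 \left(-66\right) = \left(- \frac{59}{25} - 3 i \sqrt{3}\right) - 3762 = - \frac{94109}{25} - 3 i \sqrt{3}$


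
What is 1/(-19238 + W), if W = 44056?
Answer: 1/24818 ≈ 4.0293e-5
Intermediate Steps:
1/(-19238 + W) = 1/(-19238 + 44056) = 1/24818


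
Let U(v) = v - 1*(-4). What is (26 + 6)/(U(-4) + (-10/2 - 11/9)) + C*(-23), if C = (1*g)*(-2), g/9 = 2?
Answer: 5760/7 ≈ 822.86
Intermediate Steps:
U(v) = 4 + v (U(v) = v + 4 = 4 + v)
g = 18 (g = 9*2 = 18)
C = -36 (C = (1*18)*(-2) = 18*(-2) = -36)
(26 + 6)/(U(-4) + (-10/2 - 11/9)) + C*(-23) = (26 + 6)/((4 - 4) + (-10/2 - 11/9)) - 36*(-23) = 32/(0 + (-10*1/2 - 11*1/9)) + 828 = 32/(0 + (-5 - 11/9)) + 828 = 32/(0 - 56/9) + 828 = 32/(-56/9) + 828 = 32*(-9/56) + 828 = -36/7 + 828 = 5760/7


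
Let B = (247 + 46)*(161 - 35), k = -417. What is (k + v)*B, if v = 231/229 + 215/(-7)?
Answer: -3776547906/229 ≈ -1.6491e+7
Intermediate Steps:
B = 36918 (B = 293*126 = 36918)
v = -47618/1603 (v = 231*(1/229) + 215*(-⅐) = 231/229 - 215/7 = -47618/1603 ≈ -29.706)
(k + v)*B = (-417 - 47618/1603)*36918 = -716069/1603*36918 = -3776547906/229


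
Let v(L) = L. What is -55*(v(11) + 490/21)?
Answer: -5665/3 ≈ -1888.3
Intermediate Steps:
-55*(v(11) + 490/21) = -55*(11 + 490/21) = -55*(11 + 490*(1/21)) = -55*(11 + 70/3) = -55*103/3 = -5665/3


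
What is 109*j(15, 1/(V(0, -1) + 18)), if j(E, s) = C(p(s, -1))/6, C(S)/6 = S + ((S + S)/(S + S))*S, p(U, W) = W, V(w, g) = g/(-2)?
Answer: -218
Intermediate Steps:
V(w, g) = -g/2 (V(w, g) = g*(-½) = -g/2)
C(S) = 12*S (C(S) = 6*(S + ((S + S)/(S + S))*S) = 6*(S + ((2*S)/((2*S)))*S) = 6*(S + ((2*S)*(1/(2*S)))*S) = 6*(S + 1*S) = 6*(S + S) = 6*(2*S) = 12*S)
j(E, s) = -2 (j(E, s) = (12*(-1))/6 = -12*⅙ = -2)
109*j(15, 1/(V(0, -1) + 18)) = 109*(-2) = -218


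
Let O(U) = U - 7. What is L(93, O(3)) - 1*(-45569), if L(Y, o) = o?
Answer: 45565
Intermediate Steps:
O(U) = -7 + U
L(93, O(3)) - 1*(-45569) = (-7 + 3) - 1*(-45569) = -4 + 45569 = 45565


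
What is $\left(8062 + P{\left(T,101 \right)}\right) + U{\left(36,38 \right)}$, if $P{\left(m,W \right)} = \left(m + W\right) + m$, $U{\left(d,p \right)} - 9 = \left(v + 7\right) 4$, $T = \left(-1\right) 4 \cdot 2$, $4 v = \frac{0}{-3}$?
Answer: $8184$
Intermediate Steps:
$v = 0$ ($v = \frac{0 \frac{1}{-3}}{4} = \frac{0 \left(- \frac{1}{3}\right)}{4} = \frac{1}{4} \cdot 0 = 0$)
$T = -8$ ($T = \left(-4\right) 2 = -8$)
$U{\left(d,p \right)} = 37$ ($U{\left(d,p \right)} = 9 + \left(0 + 7\right) 4 = 9 + 7 \cdot 4 = 9 + 28 = 37$)
$P{\left(m,W \right)} = W + 2 m$ ($P{\left(m,W \right)} = \left(W + m\right) + m = W + 2 m$)
$\left(8062 + P{\left(T,101 \right)}\right) + U{\left(36,38 \right)} = \left(8062 + \left(101 + 2 \left(-8\right)\right)\right) + 37 = \left(8062 + \left(101 - 16\right)\right) + 37 = \left(8062 + 85\right) + 37 = 8147 + 37 = 8184$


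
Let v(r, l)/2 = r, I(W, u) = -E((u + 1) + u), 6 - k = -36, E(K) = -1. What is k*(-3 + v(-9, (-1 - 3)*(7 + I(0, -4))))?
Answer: -882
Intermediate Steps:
k = 42 (k = 6 - 1*(-36) = 6 + 36 = 42)
I(W, u) = 1 (I(W, u) = -1*(-1) = 1)
v(r, l) = 2*r
k*(-3 + v(-9, (-1 - 3)*(7 + I(0, -4)))) = 42*(-3 + 2*(-9)) = 42*(-3 - 18) = 42*(-21) = -882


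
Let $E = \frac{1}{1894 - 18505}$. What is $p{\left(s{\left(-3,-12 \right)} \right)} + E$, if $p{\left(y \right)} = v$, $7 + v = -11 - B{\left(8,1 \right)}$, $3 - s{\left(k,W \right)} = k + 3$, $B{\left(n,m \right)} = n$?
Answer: $- \frac{431887}{16611} \approx -26.0$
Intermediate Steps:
$s{\left(k,W \right)} = - k$ ($s{\left(k,W \right)} = 3 - \left(k + 3\right) = 3 - \left(3 + k\right) = - k$)
$E = - \frac{1}{16611}$ ($E = \frac{1}{-16611} = - \frac{1}{16611} \approx -6.0201 \cdot 10^{-5}$)
$v = -26$ ($v = -7 - 19 = -26$)
$p{\left(y \right)} = -26$
$p{\left(s{\left(-3,-12 \right)} \right)} + E = -26 - \frac{1}{16611} = - \frac{431887}{16611}$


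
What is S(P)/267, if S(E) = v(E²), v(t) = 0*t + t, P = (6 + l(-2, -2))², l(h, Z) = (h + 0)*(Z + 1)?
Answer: 4096/267 ≈ 15.341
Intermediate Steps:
l(h, Z) = h*(1 + Z)
P = 64 (P = (6 - 2*(1 - 2))² = (6 - 2*(-1))² = (6 + 2)² = 8² = 64)
v(t) = t (v(t) = 0 + t = t)
S(E) = E²
S(P)/267 = 64²/267 = 4096*(1/267) = 4096/267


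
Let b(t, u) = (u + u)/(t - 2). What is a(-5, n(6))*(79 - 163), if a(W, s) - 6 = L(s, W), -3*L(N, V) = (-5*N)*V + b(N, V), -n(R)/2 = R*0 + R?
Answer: -8884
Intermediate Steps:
b(t, u) = 2*u/(-2 + t) (b(t, u) = (2*u)/(-2 + t) = 2*u/(-2 + t))
n(R) = -2*R (n(R) = -2*(R*0 + R) = -2*(0 + R) = -2*R)
L(N, V) = -2*V/(3*(-2 + N)) + 5*N*V/3 (L(N, V) = -((-5*N)*V + 2*V/(-2 + N))/3 = -(-5*N*V + 2*V/(-2 + N))/3 = -2*V/(3*(-2 + N)) + 5*N*V/3)
a(W, s) = 6 + W*(-2 + 5*s*(-2 + s))/(3*(-2 + s))
a(-5, n(6))*(79 - 163) = ((-2*(-5) + (-2 - 2*6)*(18 + 5*(-5)*(-2*6)))/(3*(-2 - 2*6)))*(79 - 163) = ((10 + (-2 - 12)*(18 + 5*(-5)*(-12)))/(3*(-2 - 12)))*(-84) = ((⅓)*(10 - 14*(18 + 300))/(-14))*(-84) = ((⅓)*(-1/14)*(10 - 14*318))*(-84) = ((⅓)*(-1/14)*(10 - 4452))*(-84) = ((⅓)*(-1/14)*(-4442))*(-84) = (2221/21)*(-84) = -8884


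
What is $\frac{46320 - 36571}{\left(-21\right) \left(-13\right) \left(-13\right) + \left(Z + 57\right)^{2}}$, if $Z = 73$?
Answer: $\frac{9749}{13351} \approx 0.73021$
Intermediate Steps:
$\frac{46320 - 36571}{\left(-21\right) \left(-13\right) \left(-13\right) + \left(Z + 57\right)^{2}} = \frac{46320 - 36571}{\left(-21\right) \left(-13\right) \left(-13\right) + \left(73 + 57\right)^{2}} = \frac{9749}{273 \left(-13\right) + 130^{2}} = \frac{9749}{-3549 + 16900} = \frac{9749}{13351}$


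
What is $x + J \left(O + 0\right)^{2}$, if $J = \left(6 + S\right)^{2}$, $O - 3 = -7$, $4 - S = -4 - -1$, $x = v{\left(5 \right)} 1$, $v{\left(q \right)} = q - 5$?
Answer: $2704$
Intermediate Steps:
$v{\left(q \right)} = -5 + q$ ($v{\left(q \right)} = q - 5 = -5 + q$)
$x = 0$ ($x = \left(-5 + 5\right) 1 = 0 \cdot 1 = 0$)
$S = 7$ ($S = 4 - \left(-4 - -1\right) = 4 - \left(-4 + 1\right) = 4 - -3 = 4 + 3 = 7$)
$O = -4$ ($O = 3 - 7 = -4$)
$J = 169$ ($J = \left(6 + 7\right)^{2} = 13^{2} = 169$)
$x + J \left(O + 0\right)^{2} = 0 + 169 \left(-4 + 0\right)^{2} = 0 + 169 \left(-4\right)^{2} = 0 + 169 \cdot 16 = 0 + 2704 = 2704$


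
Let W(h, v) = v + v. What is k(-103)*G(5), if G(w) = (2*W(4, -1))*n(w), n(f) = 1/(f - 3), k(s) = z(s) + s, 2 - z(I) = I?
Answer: -4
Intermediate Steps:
W(h, v) = 2*v
z(I) = 2 - I
k(s) = 2 (k(s) = (2 - s) + s = 2)
n(f) = 1/(-3 + f)
G(w) = -4/(-3 + w) (G(w) = (2*(2*(-1)))/(-3 + w) = (2*(-2))/(-3 + w) = -4/(-3 + w))
k(-103)*G(5) = 2*(-4/(-3 + 5)) = 2*(-4/2) = 2*(-4*½) = 2*(-2) = -4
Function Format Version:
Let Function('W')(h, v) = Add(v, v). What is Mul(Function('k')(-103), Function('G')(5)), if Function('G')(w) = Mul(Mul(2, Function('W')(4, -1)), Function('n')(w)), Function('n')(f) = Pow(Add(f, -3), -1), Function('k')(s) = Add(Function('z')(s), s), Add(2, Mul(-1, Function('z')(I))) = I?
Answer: -4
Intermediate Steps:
Function('W')(h, v) = Mul(2, v)
Function('z')(I) = Add(2, Mul(-1, I))
Function('k')(s) = 2 (Function('k')(s) = Add(Add(2, Mul(-1, s)), s) = 2)
Function('n')(f) = Pow(Add(-3, f), -1)
Function('G')(w) = Mul(-4, Pow(Add(-3, w), -1)) (Function('G')(w) = Mul(Mul(2, Mul(2, -1)), Pow(Add(-3, w), -1)) = Mul(Mul(2, -2), Pow(Add(-3, w), -1)) = Mul(-4, Pow(Add(-3, w), -1)))
Mul(Function('k')(-103), Function('G')(5)) = Mul(2, Mul(-4, Pow(Add(-3, 5), -1))) = Mul(2, Mul(-4, Pow(2, -1))) = Mul(2, Mul(-4, Rational(1, 2))) = Mul(2, -2) = -4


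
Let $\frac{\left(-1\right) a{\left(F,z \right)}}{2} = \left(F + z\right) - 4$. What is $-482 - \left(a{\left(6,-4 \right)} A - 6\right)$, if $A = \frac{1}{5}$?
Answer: $- \frac{2384}{5} \approx -476.8$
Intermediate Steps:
$a{\left(F,z \right)} = 8 - 2 F - 2 z$ ($a{\left(F,z \right)} = - 2 \left(\left(F + z\right) - 4\right) = - 2 \left(-4 + F + z\right) = 8 - 2 F - 2 z$)
$A = \frac{1}{5} \approx 0.2$
$-482 - \left(a{\left(6,-4 \right)} A - 6\right) = -482 - \left(\left(8 - 12 - -8\right) \frac{1}{5} - 6\right) = -482 - \left(\left(8 - 12 + 8\right) \frac{1}{5} - 6\right) = -482 - \left(4 \cdot \frac{1}{5} - 6\right) = -482 - \left(\frac{4}{5} - 6\right) = -482 - - \frac{26}{5} = -482 + \frac{26}{5} = - \frac{2384}{5}$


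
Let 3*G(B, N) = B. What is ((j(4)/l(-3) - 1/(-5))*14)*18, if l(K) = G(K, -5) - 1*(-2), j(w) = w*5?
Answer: 25452/5 ≈ 5090.4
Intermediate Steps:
G(B, N) = B/3
j(w) = 5*w
l(K) = 2 + K/3 (l(K) = K/3 - 1*(-2) = K/3 + 2 = 2 + K/3)
((j(4)/l(-3) - 1/(-5))*14)*18 = (((5*4)/(2 + (⅓)*(-3)) - 1/(-5))*14)*18 = ((20/(2 - 1) - 1*(-⅕))*14)*18 = ((20/1 + ⅕)*14)*18 = ((20*1 + ⅕)*14)*18 = ((20 + ⅕)*14)*18 = ((101/5)*14)*18 = (1414/5)*18 = 25452/5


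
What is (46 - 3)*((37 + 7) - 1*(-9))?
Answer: 2279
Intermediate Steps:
(46 - 3)*((37 + 7) - 1*(-9)) = 43*(44 + 9) = 43*53 = 2279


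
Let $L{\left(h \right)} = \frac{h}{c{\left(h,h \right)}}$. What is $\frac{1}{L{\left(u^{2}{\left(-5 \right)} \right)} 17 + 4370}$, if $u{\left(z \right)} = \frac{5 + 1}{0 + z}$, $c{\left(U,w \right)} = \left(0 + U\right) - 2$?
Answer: $\frac{7}{30284} \approx 0.00023115$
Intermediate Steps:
$c{\left(U,w \right)} = -2 + U$ ($c{\left(U,w \right)} = U - 2 = -2 + U$)
$u{\left(z \right)} = \frac{6}{z}$
$L{\left(h \right)} = \frac{h}{-2 + h}$
$\frac{1}{L{\left(u^{2}{\left(-5 \right)} \right)} 17 + 4370} = \frac{1}{\frac{\left(\frac{6}{-5}\right)^{2}}{-2 + \left(\frac{6}{-5}\right)^{2}} \cdot 17 + 4370} = \frac{1}{\frac{\left(6 \left(- \frac{1}{5}\right)\right)^{2}}{-2 + \left(6 \left(- \frac{1}{5}\right)\right)^{2}} \cdot 17 + 4370} = \frac{1}{\frac{\left(- \frac{6}{5}\right)^{2}}{-2 + \left(- \frac{6}{5}\right)^{2}} \cdot 17 + 4370} = \frac{1}{\frac{36}{25 \left(-2 + \frac{36}{25}\right)} 17 + 4370} = \frac{1}{\frac{36}{25 \left(- \frac{14}{25}\right)} 17 + 4370} = \frac{1}{\frac{36}{25} \left(- \frac{25}{14}\right) 17 + 4370} = \frac{1}{\left(- \frac{18}{7}\right) 17 + 4370} = \frac{1}{- \frac{306}{7} + 4370} = \frac{1}{\frac{30284}{7}} = \frac{7}{30284}$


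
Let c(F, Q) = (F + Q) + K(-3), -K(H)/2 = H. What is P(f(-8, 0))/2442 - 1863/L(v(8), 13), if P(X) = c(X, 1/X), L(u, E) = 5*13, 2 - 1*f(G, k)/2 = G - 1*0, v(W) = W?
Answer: -18191011/634920 ≈ -28.651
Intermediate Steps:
K(H) = -2*H
f(G, k) = 4 - 2*G (f(G, k) = 4 - 2*(G - 1*0) = 4 - 2*(G + 0) = 4 - 2*G)
L(u, E) = 65
c(F, Q) = 6 + F + Q (c(F, Q) = (F + Q) - 2*(-3) = (F + Q) + 6 = 6 + F + Q)
P(X) = 6 + X + 1/X
P(f(-8, 0))/2442 - 1863/L(v(8), 13) = (6 + (4 - 2*(-8)) + 1/(4 - 2*(-8)))/2442 - 1863/65 = (6 + (4 + 16) + 1/(4 + 16))*(1/2442) - 1863*1/65 = (6 + 20 + 1/20)*(1/2442) - 1863/65 = (521/20)*(1/2442) - 1863/65 = 521/48840 - 1863/65 = -18191011/634920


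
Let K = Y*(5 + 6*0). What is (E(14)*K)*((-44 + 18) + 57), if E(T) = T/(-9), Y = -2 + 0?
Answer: 4340/9 ≈ 482.22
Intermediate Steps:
Y = -2
K = -10 (K = -2*(5 + 6*0) = -2*(5 + 0) = -2*5 = -10)
E(T) = -T/9 (E(T) = T*(-⅑) = -T/9)
(E(14)*K)*((-44 + 18) + 57) = (-⅑*14*(-10))*((-44 + 18) + 57) = (-14/9*(-10))*(-26 + 57) = (140/9)*31 = 4340/9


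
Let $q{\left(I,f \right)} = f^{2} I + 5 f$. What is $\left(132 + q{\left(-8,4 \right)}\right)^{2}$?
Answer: $576$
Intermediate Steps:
$q{\left(I,f \right)} = 5 f + I f^{2}$ ($q{\left(I,f \right)} = I f^{2} + 5 f = 5 f + I f^{2}$)
$\left(132 + q{\left(-8,4 \right)}\right)^{2} = \left(132 + 4 \left(5 - 32\right)\right)^{2} = \left(132 + 4 \left(-27\right)\right)^{2} = \left(132 - 108\right)^{2} = 24^{2} = 576$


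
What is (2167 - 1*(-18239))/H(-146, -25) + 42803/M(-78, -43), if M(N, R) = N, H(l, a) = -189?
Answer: -1075715/1638 ≈ -656.72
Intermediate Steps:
(2167 - 1*(-18239))/H(-146, -25) + 42803/M(-78, -43) = (2167 - 1*(-18239))/(-189) + 42803/(-78) = (2167 + 18239)*(-1/189) + 42803*(-1/78) = 20406*(-1/189) - 42803/78 = -6802/63 - 42803/78 = -1075715/1638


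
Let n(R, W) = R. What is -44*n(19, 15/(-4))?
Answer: -836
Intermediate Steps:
-44*n(19, 15/(-4)) = -44*19 = -836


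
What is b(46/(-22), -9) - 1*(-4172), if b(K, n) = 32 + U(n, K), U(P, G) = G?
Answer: 46221/11 ≈ 4201.9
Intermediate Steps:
b(K, n) = 32 + K
b(46/(-22), -9) - 1*(-4172) = (32 + 46/(-22)) - 1*(-4172) = (32 + 46*(-1/22)) + 4172 = (32 - 23/11) + 4172 = 329/11 + 4172 = 46221/11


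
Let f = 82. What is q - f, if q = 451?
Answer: 369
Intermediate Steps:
q - f = 451 - 1*82 = 451 - 82 = 369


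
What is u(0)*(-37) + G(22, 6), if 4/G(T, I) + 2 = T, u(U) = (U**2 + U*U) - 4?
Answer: 741/5 ≈ 148.20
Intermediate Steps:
u(U) = -4 + 2*U**2 (u(U) = (U**2 + U**2) - 4 = 2*U**2 - 4 = -4 + 2*U**2)
G(T, I) = 4/(-2 + T)
u(0)*(-37) + G(22, 6) = (-4 + 2*0**2)*(-37) + 4/(-2 + 22) = (-4 + 2*0)*(-37) + 4/20 = (-4 + 0)*(-37) + 4*(1/20) = -4*(-37) + 1/5 = 148 + 1/5 = 741/5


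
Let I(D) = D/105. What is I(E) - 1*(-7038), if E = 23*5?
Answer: 147821/21 ≈ 7039.1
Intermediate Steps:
E = 115
I(D) = D/105 (I(D) = D*(1/105) = D/105)
I(E) - 1*(-7038) = (1/105)*115 - 1*(-7038) = 23/21 + 7038 = 147821/21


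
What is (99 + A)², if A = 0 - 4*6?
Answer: 5625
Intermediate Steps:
A = -24 (A = 0 - 24 = -24)
(99 + A)² = (99 - 24)² = 75² = 5625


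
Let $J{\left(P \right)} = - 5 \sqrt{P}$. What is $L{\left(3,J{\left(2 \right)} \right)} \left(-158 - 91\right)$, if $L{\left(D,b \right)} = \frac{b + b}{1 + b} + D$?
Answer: $- \frac{61503}{49} - \frac{2490 \sqrt{2}}{49} \approx -1327.0$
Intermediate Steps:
$L{\left(D,b \right)} = D + \frac{2 b}{1 + b}$ ($L{\left(D,b \right)} = \frac{2 b}{1 + b} + D = D + \frac{2 b}{1 + b}$)
$L{\left(3,J{\left(2 \right)} \right)} \left(-158 - 91\right) = \frac{3 + 2 \left(- 5 \sqrt{2}\right) + 3 \left(- 5 \sqrt{2}\right)}{1 - 5 \sqrt{2}} \left(-158 - 91\right) = \frac{3 - 10 \sqrt{2} - 15 \sqrt{2}}{1 - 5 \sqrt{2}} \left(-249\right) = \frac{3 - 25 \sqrt{2}}{1 - 5 \sqrt{2}} \left(-249\right) = - \frac{249 \left(3 - 25 \sqrt{2}\right)}{1 - 5 \sqrt{2}}$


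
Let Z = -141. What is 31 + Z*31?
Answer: -4340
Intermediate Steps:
31 + Z*31 = 31 - 141*31 = 31 - 4371 = -4340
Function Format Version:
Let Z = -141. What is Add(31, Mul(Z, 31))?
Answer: -4340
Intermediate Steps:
Add(31, Mul(Z, 31)) = Add(31, Mul(-141, 31)) = Add(31, -4371) = -4340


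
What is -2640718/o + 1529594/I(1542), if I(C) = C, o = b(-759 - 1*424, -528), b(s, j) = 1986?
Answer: -86792/257 ≈ -337.71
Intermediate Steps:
o = 1986
-2640718/o + 1529594/I(1542) = -2640718/1986 + 1529594/1542 = -2640718*1/1986 + 1529594*(1/1542) = -3989/3 + 764797/771 = -86792/257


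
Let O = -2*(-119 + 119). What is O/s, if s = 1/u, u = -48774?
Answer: 0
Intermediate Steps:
O = 0 (O = -2*0 = 0)
s = -1/48774 (s = 1/(-48774) = -1/48774 ≈ -2.0503e-5)
O/s = 0/(-1/48774) = 0*(-48774) = 0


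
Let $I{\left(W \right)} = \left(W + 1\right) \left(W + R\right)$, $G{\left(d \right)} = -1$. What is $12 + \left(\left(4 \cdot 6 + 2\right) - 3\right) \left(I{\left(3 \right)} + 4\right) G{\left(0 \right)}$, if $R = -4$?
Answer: $12$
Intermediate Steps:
$I{\left(W \right)} = \left(1 + W\right) \left(-4 + W\right)$ ($I{\left(W \right)} = \left(W + 1\right) \left(W - 4\right) = \left(1 + W\right) \left(-4 + W\right)$)
$12 + \left(\left(4 \cdot 6 + 2\right) - 3\right) \left(I{\left(3 \right)} + 4\right) G{\left(0 \right)} = 12 + \left(\left(4 \cdot 6 + 2\right) - 3\right) \left(\left(-4 + 3^{2} - 9\right) + 4\right) \left(-1\right) = 12 + \left(\left(24 + 2\right) - 3\right) \left(\left(-4 + 9 - 9\right) + 4\right) \left(-1\right) = 12 + \left(26 - 3\right) \left(-4 + 4\right) \left(-1\right) = 12 + 23 \cdot 0 \left(-1\right) = 12 + 0 \left(-1\right) = 12 + 0 = 12$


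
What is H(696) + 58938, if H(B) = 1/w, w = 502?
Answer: 29586877/502 ≈ 58938.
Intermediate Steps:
H(B) = 1/502
H(696) + 58938 = 1/502 + 58938 = 29586877/502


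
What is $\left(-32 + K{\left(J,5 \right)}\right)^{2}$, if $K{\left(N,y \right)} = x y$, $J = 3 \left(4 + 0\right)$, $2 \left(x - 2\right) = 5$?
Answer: $\frac{361}{4} \approx 90.25$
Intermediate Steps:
$x = \frac{9}{2}$ ($x = 2 + \frac{1}{2} \cdot 5 = 2 + \frac{5}{2} = \frac{9}{2} \approx 4.5$)
$J = 12$ ($J = 3 \cdot 4 = 12$)
$K{\left(N,y \right)} = \frac{9 y}{2}$
$\left(-32 + K{\left(J,5 \right)}\right)^{2} = \left(-32 + \frac{9}{2} \cdot 5\right)^{2} = \left(-32 + \frac{45}{2}\right)^{2} = \left(- \frac{19}{2}\right)^{2} = \frac{361}{4}$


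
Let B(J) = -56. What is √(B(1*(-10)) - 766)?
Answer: I*√822 ≈ 28.671*I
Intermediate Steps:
√(B(1*(-10)) - 766) = √(-56 - 766) = √(-822) = I*√822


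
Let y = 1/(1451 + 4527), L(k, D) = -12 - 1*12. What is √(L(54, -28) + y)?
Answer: I*√17503462/854 ≈ 4.899*I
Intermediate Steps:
L(k, D) = -24 (L(k, D) = -12 - 12 = -24)
y = 1/5978 ≈ 0.00016728
√(L(54, -28) + y) = √(-24 + 1/5978) = √(-143471/5978) = I*√17503462/854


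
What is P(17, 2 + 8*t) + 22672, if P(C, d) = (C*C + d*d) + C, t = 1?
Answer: 23078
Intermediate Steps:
P(C, d) = C + C² + d² (P(C, d) = (C² + d²) + C = C + C² + d²)
P(17, 2 + 8*t) + 22672 = (17 + 17² + (2 + 8*1)²) + 22672 = (17 + 289 + (2 + 8)²) + 22672 = (17 + 289 + 10²) + 22672 = (17 + 289 + 100) + 22672 = 406 + 22672 = 23078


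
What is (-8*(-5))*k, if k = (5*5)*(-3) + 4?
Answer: -2840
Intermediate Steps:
k = -71 (k = 25*(-3) + 4 = -75 + 4 = -71)
(-8*(-5))*k = -8*(-5)*(-71) = 40*(-71) = -2840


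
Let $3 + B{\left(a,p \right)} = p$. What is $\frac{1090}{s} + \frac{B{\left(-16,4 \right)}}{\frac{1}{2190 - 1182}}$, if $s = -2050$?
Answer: $\frac{206531}{205} \approx 1007.5$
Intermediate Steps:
$B{\left(a,p \right)} = -3 + p$
$\frac{1090}{s} + \frac{B{\left(-16,4 \right)}}{\frac{1}{2190 - 1182}} = \frac{1090}{-2050} + \frac{-3 + 4}{\frac{1}{2190 - 1182}} = 1090 \left(- \frac{1}{2050}\right) + 1 \frac{1}{\frac{1}{1008}} = - \frac{109}{205} + 1 \frac{1}{\frac{1}{1008}} = - \frac{109}{205} + 1 \cdot 1008 = - \frac{109}{205} + 1008 = \frac{206531}{205}$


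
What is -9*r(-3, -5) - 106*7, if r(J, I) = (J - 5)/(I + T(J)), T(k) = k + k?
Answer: -8234/11 ≈ -748.54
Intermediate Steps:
T(k) = 2*k
r(J, I) = (-5 + J)/(I + 2*J) (r(J, I) = (J - 5)/(I + 2*J) = (-5 + J)/(I + 2*J))
-9*r(-3, -5) - 106*7 = -9*(-5 - 3)/(-5 + 2*(-3)) - 106*7 = -9*(-8)/(-5 - 6) - 742 = -9*(-8)/(-11) - 742 = -(-9)*(-8)/11 - 742 = -9*8/11 - 742 = -72/11 - 742 = -8234/11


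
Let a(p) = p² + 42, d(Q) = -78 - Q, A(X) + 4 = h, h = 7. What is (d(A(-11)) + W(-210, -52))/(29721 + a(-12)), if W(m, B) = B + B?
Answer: -185/29907 ≈ -0.0061858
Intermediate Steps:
W(m, B) = 2*B
A(X) = 3 (A(X) = -4 + 7 = 3)
a(p) = 42 + p²
(d(A(-11)) + W(-210, -52))/(29721 + a(-12)) = ((-78 - 1*3) + 2*(-52))/(29721 + (42 + (-12)²)) = ((-78 - 3) - 104)/(29721 + (42 + 144)) = (-81 - 104)/(29721 + 186) = -185/29907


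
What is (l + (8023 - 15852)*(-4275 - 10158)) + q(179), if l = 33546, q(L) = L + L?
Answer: 113029861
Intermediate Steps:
q(L) = 2*L
(l + (8023 - 15852)*(-4275 - 10158)) + q(179) = (33546 + (8023 - 15852)*(-4275 - 10158)) + 2*179 = (33546 - 7829*(-14433)) + 358 = (33546 + 112995957) + 358 = 113029503 + 358 = 113029861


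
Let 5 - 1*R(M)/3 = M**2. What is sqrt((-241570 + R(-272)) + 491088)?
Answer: sqrt(27581) ≈ 166.08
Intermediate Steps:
R(M) = 15 - 3*M**2
sqrt((-241570 + R(-272)) + 491088) = sqrt((-241570 + (15 - 3*(-272)**2)) + 491088) = sqrt((-241570 + (15 - 3*73984)) + 491088) = sqrt((-241570 + (15 - 221952)) + 491088) = sqrt((-241570 - 221937) + 491088) = sqrt(-463507 + 491088) = sqrt(27581)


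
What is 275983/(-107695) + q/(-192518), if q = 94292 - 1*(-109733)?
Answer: -75104167569/20733226010 ≈ -3.6224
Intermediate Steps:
q = 204025 (q = 94292 + 109733 = 204025)
275983/(-107695) + q/(-192518) = 275983/(-107695) + 204025/(-192518) = 275983*(-1/107695) + 204025*(-1/192518) = -275983/107695 - 204025/192518 = -75104167569/20733226010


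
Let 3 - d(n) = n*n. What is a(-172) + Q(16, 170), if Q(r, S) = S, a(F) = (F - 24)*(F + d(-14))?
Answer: 71710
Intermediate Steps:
d(n) = 3 - n**2 (d(n) = 3 - n*n = 3 - n**2)
a(F) = (-193 + F)*(-24 + F) (a(F) = (F - 24)*(F + (3 - 1*(-14)**2)) = (-24 + F)*(F + (3 - 1*196)) = (-24 + F)*(F + (3 - 196)) = (-24 + F)*(F - 193) = (-24 + F)*(-193 + F) = (-193 + F)*(-24 + F))
a(-172) + Q(16, 170) = (4632 + (-172)**2 - 217*(-172)) + 170 = (4632 + 29584 + 37324) + 170 = 71540 + 170 = 71710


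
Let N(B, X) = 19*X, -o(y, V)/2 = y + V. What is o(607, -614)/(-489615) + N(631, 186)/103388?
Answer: 123489427/3615736830 ≈ 0.034153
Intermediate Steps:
o(y, V) = -2*V - 2*y (o(y, V) = -2*(y + V) = -2*(V + y) = -2*V - 2*y)
o(607, -614)/(-489615) + N(631, 186)/103388 = (-2*(-614) - 2*607)/(-489615) + (19*186)/103388 = (1228 - 1214)*(-1/489615) + 3534*(1/103388) = 14*(-1/489615) + 1767/51694 = -2/69945 + 1767/51694 = 123489427/3615736830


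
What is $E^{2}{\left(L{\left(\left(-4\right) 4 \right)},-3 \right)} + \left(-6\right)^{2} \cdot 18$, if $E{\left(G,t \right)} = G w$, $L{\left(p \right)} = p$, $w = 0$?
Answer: $648$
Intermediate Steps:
$E{\left(G,t \right)} = 0$ ($E{\left(G,t \right)} = G 0 = 0$)
$E^{2}{\left(L{\left(\left(-4\right) 4 \right)},-3 \right)} + \left(-6\right)^{2} \cdot 18 = 0^{2} + \left(-6\right)^{2} \cdot 18 = 0 + 36 \cdot 18 = 0 + 648 = 648$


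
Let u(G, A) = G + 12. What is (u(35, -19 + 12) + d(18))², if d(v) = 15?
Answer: 3844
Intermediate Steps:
u(G, A) = 12 + G
(u(35, -19 + 12) + d(18))² = ((12 + 35) + 15)² = (47 + 15)² = 62² = 3844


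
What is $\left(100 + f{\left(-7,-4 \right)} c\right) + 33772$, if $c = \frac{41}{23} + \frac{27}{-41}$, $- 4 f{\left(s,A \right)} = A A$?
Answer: $\frac{31937056}{943} \approx 33868.0$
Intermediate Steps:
$f{\left(s,A \right)} = - \frac{A^{2}}{4}$ ($f{\left(s,A \right)} = - \frac{A A}{4} = - \frac{A^{2}}{4}$)
$c = \frac{1060}{943}$ ($c = 41 \cdot \frac{1}{23} + 27 \left(- \frac{1}{41}\right) = \frac{41}{23} - \frac{27}{41} = \frac{1060}{943} \approx 1.1241$)
$\left(100 + f{\left(-7,-4 \right)} c\right) + 33772 = \left(100 + - \frac{\left(-4\right)^{2}}{4} \cdot \frac{1060}{943}\right) + 33772 = \left(100 + \left(- \frac{1}{4}\right) 16 \cdot \frac{1060}{943}\right) + 33772 = \left(100 - \frac{4240}{943}\right) + 33772 = \frac{90060}{943} + 33772 = \frac{31937056}{943}$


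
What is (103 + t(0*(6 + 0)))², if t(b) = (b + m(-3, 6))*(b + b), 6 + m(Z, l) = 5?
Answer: 10609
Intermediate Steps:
m(Z, l) = -1 (m(Z, l) = -6 + 5 = -1)
t(b) = 2*b*(-1 + b) (t(b) = (b - 1)*(b + b) = (-1 + b)*(2*b) = 2*b*(-1 + b))
(103 + t(0*(6 + 0)))² = (103 + 2*(0*(6 + 0))*(-1 + 0*(6 + 0)))² = (103 + 2*(0*6)*(-1 + 0*6))² = (103 + 2*0*(-1 + 0))² = (103 + 2*0*(-1))² = (103 + 0)² = 103² = 10609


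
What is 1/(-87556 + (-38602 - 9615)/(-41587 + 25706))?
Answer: -15881/1390428619 ≈ -1.1422e-5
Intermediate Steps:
1/(-87556 + (-38602 - 9615)/(-41587 + 25706)) = 1/(-87556 - 48217/(-15881)) = 1/(-87556 - 48217*(-1/15881)) = 1/(-87556 + 48217/15881) = 1/(-1390428619/15881) = -15881/1390428619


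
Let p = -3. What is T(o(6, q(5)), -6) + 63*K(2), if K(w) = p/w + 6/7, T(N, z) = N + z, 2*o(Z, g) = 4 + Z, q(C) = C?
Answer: -83/2 ≈ -41.500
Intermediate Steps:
o(Z, g) = 2 + Z/2 (o(Z, g) = (4 + Z)/2 = 2 + Z/2)
K(w) = 6/7 - 3/w (K(w) = -3/w + 6/7 = 6/7 - 3/w)
T(o(6, q(5)), -6) + 63*K(2) = ((2 + (½)*6) - 6) + 63*(6/7 - 3/2) = ((2 + 3) - 6) + 63*(6/7 - 3*½) = (5 - 6) + 63*(6/7 - 3/2) = -1 + 63*(-9/14) = -1 - 81/2 = -83/2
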